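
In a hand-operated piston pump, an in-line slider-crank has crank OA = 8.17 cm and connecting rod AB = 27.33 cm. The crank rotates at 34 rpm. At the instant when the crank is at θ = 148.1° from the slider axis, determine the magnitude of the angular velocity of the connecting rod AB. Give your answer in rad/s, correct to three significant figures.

0.915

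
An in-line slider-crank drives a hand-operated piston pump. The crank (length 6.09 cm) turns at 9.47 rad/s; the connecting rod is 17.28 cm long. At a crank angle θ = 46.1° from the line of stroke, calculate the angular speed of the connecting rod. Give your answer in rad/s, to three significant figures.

2.39

ω = 9.47 rad/s
The rod makes angle φ with the slider axis where L sinφ = r sinθ; differentiating, L cosφ·φ̇ = r ω cosθ.
L cosφ = √(L² − r² sin²θ) = 0.16714 m.
|ω_rod| = r ω |cosθ| / √(L² − r² sin²θ) = 0.0609·9.47·0.69340/0.16714 = 2.3927 rad/s.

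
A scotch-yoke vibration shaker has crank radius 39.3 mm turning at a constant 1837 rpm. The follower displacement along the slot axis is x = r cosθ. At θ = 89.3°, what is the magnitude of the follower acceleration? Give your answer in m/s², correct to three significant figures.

17.8

ω = 192.4 rad/s (from 1837 rpm).
x = r cosθ ⇒ ẍ = −rω² cosθ (ω constant).
|a| = rω²|cosθ| = 0.0393·(192.4)²·|cos 89.3°| = 17.768 m/s².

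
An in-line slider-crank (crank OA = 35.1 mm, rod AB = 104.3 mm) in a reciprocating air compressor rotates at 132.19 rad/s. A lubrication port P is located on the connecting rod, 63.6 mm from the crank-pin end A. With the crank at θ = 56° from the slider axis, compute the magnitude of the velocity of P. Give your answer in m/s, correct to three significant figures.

4.42

ω = 132.2 rad/s.  Crank-pin speed |V_A| = rω = 4.6399 m/s, perpendicular to OA.
Rod angle: sinφ = −(r/L) sinθ ⇒ φ = -16.200°; ω_rod = −rω cosθ/√(L²−r²sin²θ) = -25.905 rad/s.
V_P = V_A + ω_rod × AP, with AP = 0.0636 m along the rod.
Components: V_Px = −rω sinθ − a·ω_rod·sinφ = -4.3063 m/s;  V_Py = rω cosθ + a·ω_rod·cosφ = +1.0125 m/s.
|V_P| = √(V_Px² + V_Py²) = 4.4237 m/s.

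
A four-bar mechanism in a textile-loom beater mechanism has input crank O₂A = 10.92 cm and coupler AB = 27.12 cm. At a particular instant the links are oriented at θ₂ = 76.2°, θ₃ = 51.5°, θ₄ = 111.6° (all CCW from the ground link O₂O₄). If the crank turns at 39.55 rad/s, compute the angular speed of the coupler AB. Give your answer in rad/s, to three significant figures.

10.6

ω₂ = 39.55 rad/s
Differentiating the loop-closure r₂e^{iθ₂}+r₃e^{iθ₃}=r₁+r₄e^{iθ₄} gives r₂ω₂e^{iθ₂}+r₃ω₃e^{iθ₃}=r₄ω₄e^{iθ₄}.
Eliminating the other unknown: ω₃ = r₂ω₂ sin(θ₄−θ₂) / [r₃ sin(θ₃−θ₄)].
Numerator sine = +0.57928; denominator sine = -0.86690.
Result = 0.1092·39.55·(+0.57928) / (0.2712·(-0.86690)) = -10.641 rad/s; magnitude 10.641 rad/s.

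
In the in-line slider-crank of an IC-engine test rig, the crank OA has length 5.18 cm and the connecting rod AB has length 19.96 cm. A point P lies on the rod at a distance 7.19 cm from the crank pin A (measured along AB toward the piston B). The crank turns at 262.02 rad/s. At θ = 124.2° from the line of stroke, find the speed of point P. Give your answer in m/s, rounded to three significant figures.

11.7

ω = 262 rad/s.  Crank-pin speed |V_A| = rω = 13.573 m/s, perpendicular to OA.
Rod angle: sinφ = −(r/L) sinθ ⇒ φ = -12.395°; ω_rod = −rω cosθ/√(L²−r²sin²θ) = +39.133 rad/s.
V_P = V_A + ω_rod × AP, with AP = 0.0719 m along the rod.
Components: V_Px = −rω sinθ − a·ω_rod·sinφ = -10.622 m/s;  V_Py = rω cosθ + a·ω_rod·cosφ = -4.8808 m/s.
|V_P| = √(V_Px² + V_Py²) = 11.689 m/s.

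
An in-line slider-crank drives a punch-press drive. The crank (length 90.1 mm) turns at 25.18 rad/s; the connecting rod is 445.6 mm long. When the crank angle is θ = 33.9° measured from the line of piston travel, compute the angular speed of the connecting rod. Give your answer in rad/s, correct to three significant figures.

ω = 25.18 rad/s
The rod makes angle φ with the slider axis where L sinφ = r sinθ; differentiating, L cosφ·φ̇ = r ω cosθ.
L cosφ = √(L² − r² sin²θ) = 0.44276 m.
|ω_rod| = r ω |cosθ| / √(L² − r² sin²θ) = 0.0901·25.18·0.83001/0.44276 = 4.253 rad/s.

4.25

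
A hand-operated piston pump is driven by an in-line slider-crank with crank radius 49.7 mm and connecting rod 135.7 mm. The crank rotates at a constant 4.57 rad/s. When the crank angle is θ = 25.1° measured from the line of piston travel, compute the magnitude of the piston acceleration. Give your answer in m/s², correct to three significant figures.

ω = 4.57 rad/s
x(θ) = r cosθ + √(L² − r² sin²θ); with ω constant, a = ω²·d²x/dθ².
d²x/dθ² = −r cosθ − r²(cos2θ)/√u − r⁴ sin²2θ/(4u^{3/2}),  u = L² − r² sin²θ = 0.01797 m².
Substituting r = 0.0497 m, L = 0.1357 m, θ = 25.1°: d²x/dθ² = -0.057175 m.
a = ω²·d²x/dθ² = (4.57)²·(-0.057175) = -1.1941 m/s²;  |a| = 1.1941 m/s².

1.19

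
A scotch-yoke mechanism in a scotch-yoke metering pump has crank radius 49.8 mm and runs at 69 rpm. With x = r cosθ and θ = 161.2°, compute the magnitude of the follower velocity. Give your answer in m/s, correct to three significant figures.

ω = 7.226 rad/s (from 69 rpm).
x = r cosθ ⇒ ẋ = −rω sinθ.
|v| = rω|sinθ| = 0.0498·7.226·|sin 161.2°| = 0.11596 m/s.

0.116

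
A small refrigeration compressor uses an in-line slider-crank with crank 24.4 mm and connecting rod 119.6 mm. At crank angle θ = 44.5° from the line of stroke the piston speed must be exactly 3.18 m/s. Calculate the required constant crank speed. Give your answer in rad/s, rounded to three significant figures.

For an in-line slider-crank, |v_piston| = rω|sinθ|·[1 + r cosθ/√(L² − r² sin²θ)].
With r = 0.0244 m, L = 0.1196 m, θ = 44.5°: the bracketed kinematic factor |dx/dθ| = 0.019617 m.
ω = v/|dx/dθ| = 3.18/0.019617 = 162.11 rad/s.

162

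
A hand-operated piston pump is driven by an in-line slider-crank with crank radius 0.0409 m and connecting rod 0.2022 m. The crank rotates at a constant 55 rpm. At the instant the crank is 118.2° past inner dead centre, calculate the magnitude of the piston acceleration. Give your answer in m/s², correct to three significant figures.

0.793

ω = 2π·55/60 = 5.76 rad/s
x(θ) = r cosθ + √(L² − r² sin²θ); with ω constant, a = ω²·d²x/dθ².
d²x/dθ² = −r cosθ − r²(cos2θ)/√u − r⁴ sin²2θ/(4u^{3/2}),  u = L² − r² sin²θ = 0.0395856 m².
Substituting r = 0.0409 m, L = 0.2022 m, θ = 118.2°: d²x/dθ² = +0.023918 m.
a = ω²·d²x/dθ² = (5.76)²·(+0.023918) = +0.79344 m/s²;  |a| = 0.79344 m/s².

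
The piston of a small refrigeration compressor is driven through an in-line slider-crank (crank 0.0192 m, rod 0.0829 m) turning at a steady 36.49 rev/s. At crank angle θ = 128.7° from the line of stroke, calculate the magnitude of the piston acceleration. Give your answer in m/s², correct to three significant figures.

680

ω = 2π·36.5 = 229.3 rad/s
x(θ) = r cosθ + √(L² − r² sin²θ); with ω constant, a = ω²·d²x/dθ².
d²x/dθ² = −r cosθ − r²(cos2θ)/√u − r⁴ sin²2θ/(4u^{3/2}),  u = L² − r² sin²θ = 0.00664788 m².
Substituting r = 0.0192 m, L = 0.0829 m, θ = 128.7°: d²x/dθ² = +0.012931 m.
a = ω²·d²x/dθ² = (229.3)²·(+0.012931) = +679.75 m/s²;  |a| = 679.75 m/s².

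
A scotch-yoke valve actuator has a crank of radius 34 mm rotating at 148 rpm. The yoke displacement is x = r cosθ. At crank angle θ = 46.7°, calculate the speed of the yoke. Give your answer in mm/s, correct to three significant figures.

383

ω = 15.5 rad/s (from 148 rpm).
x = r cosθ ⇒ ẋ = −rω sinθ.
|v| = rω|sinθ| = 0.034·15.5·|sin 46.7°| = 0.3835 m/s = 383.5 mm/s.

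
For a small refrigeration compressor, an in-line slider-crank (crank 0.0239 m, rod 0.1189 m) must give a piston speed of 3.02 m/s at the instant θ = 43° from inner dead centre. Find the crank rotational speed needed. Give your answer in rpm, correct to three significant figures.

For an in-line slider-crank, |v_piston| = rω|sinθ|·[1 + r cosθ/√(L² − r² sin²θ)].
With r = 0.0239 m, L = 0.1189 m, θ = 43°: the bracketed kinematic factor |dx/dθ| = 0.018719 m.
ω = v/|dx/dθ| = 3.02/0.018719 = 161.34 rad/s.
N = 60ω/(2π) = 1540.6 rpm.

1540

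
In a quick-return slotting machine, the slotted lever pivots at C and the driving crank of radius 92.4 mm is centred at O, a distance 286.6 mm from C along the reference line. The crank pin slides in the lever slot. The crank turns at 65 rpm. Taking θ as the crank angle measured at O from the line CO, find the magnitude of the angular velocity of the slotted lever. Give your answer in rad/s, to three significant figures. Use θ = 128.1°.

0.916

ω = 6.807 rad/s (from 65 rpm).
Crank pin A relative to C: A = (d + r cosθ, r sinθ); lever angle φ = atan2(r sinθ, d + r cosθ).
Differentiating tanφ: φ̇ = rω(d cosθ + r)/(d² + r² + 2dr cosθ).
d² + r² + 2dr cosθ = |CA|² = 0.0579968 m²;  d cosθ + r = -0.084442 m.
|ω_lever| = |0.0924·6.807·-0.084442| / 0.0579968 = 0.91574 rad/s.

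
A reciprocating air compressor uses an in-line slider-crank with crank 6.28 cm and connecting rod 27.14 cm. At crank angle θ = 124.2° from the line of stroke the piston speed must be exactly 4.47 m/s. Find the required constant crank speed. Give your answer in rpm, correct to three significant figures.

947

For an in-line slider-crank, |v_piston| = rω|sinθ|·[1 + r cosθ/√(L² − r² sin²θ)].
With r = 0.0628 m, L = 0.2714 m, θ = 124.2°: the bracketed kinematic factor |dx/dθ| = 0.045058 m.
ω = v/|dx/dθ| = 4.47/0.045058 = 99.206 rad/s.
N = 60ω/(2π) = 947.34 rpm.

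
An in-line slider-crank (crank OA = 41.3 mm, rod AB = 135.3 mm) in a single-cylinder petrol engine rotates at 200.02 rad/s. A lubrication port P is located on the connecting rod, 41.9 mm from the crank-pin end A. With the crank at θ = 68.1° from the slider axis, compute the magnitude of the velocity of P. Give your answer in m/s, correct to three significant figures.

ω = 200 rad/s.  Crank-pin speed |V_A| = rω = 8.2608 m/s, perpendicular to OA.
Rod angle: sinφ = −(r/L) sinθ ⇒ φ = -16.452°; ω_rod = −rω cosθ/√(L²−r²sin²θ) = -23.745 rad/s.
V_P = V_A + ω_rod × AP, with AP = 0.0419 m along the rod.
Components: V_Px = −rω sinθ − a·ω_rod·sinφ = -7.9465 m/s;  V_Py = rω cosθ + a·ω_rod·cosφ = +2.127 m/s.
|V_P| = √(V_Px² + V_Py²) = 8.2262 m/s.

8.23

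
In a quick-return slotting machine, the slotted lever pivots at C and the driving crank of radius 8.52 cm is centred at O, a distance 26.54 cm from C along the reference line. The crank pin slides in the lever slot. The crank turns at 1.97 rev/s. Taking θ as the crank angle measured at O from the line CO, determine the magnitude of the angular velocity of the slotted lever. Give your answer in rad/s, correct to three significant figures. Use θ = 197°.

ω = 12.38 rad/s (from 1.97 rev/s).
Crank pin A relative to C: A = (d + r cosθ, r sinθ); lever angle φ = atan2(r sinθ, d + r cosθ).
Differentiating tanφ: φ̇ = rω(d cosθ + r)/(d² + r² + 2dr cosθ).
d² + r² + 2dr cosθ = |CA|² = 0.0344481 m²;  d cosθ + r = -0.1686 m.
|ω_lever| = |0.0852·12.38·-0.1686| / 0.0344481 = 5.1616 rad/s.

5.16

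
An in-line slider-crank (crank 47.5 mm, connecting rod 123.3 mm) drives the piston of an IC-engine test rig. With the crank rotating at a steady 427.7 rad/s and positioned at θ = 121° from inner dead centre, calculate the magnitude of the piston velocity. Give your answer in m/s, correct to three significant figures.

13.8

ω = 427.7 rad/s
For an in-line slider-crank, x = r cosθ + √(L² − r² sin²θ), so v = −rω sinθ·[1 + r cosθ/√(L² − r² sin²θ)].
With r = 0.0475 m, L = 0.1233 m, θ = 121°: √(L² − r² sin²θ) = 0.11638 m.
v = −0.0475·427.7·0.85717·[1 + 0.0475·-0.51504/0.11638] = -13.754 m/s.
|v| = 13.754 m/s.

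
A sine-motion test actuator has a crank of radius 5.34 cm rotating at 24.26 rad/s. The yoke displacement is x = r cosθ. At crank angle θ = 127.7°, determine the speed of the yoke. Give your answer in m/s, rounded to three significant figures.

1.03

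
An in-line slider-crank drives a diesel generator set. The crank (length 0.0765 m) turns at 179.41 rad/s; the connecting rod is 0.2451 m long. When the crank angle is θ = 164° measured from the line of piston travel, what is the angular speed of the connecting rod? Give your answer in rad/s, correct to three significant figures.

54.0

ω = 179.4 rad/s
The rod makes angle φ with the slider axis where L sinφ = r sinθ; differentiating, L cosφ·φ̇ = r ω cosθ.
L cosφ = √(L² − r² sin²θ) = 0.24419 m.
|ω_rod| = r ω |cosθ| / √(L² − r² sin²θ) = 0.0765·179.4·0.96126/0.24419 = 54.028 rad/s.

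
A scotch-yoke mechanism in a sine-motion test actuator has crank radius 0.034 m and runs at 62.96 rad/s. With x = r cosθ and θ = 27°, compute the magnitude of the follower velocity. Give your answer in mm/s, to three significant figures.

972

ω = 62.96 rad/s
x = r cosθ ⇒ ẋ = −rω sinθ.
|v| = rω|sinθ| = 0.034·62.96·|sin 27°| = 0.97183 m/s = 971.83 mm/s.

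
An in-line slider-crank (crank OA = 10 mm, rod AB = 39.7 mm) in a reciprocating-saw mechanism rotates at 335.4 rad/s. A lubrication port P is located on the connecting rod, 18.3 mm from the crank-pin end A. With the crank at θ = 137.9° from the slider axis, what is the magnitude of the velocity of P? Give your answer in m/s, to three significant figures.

ω = 335.4 rad/s.  Crank-pin speed |V_A| = rω = 3.354 m/s, perpendicular to OA.
Rod angle: sinφ = −(r/L) sinθ ⇒ φ = -9.722°; ω_rod = −rω cosθ/√(L²−r²sin²θ) = +63.598 rad/s.
V_P = V_A + ω_rod × AP, with AP = 0.0183 m along the rod.
Components: V_Px = −rω sinθ − a·ω_rod·sinφ = -2.0521 m/s;  V_Py = rω cosθ + a·ω_rod·cosφ = -1.3415 m/s.
|V_P| = √(V_Px² + V_Py²) = 2.4516 m/s.

2.45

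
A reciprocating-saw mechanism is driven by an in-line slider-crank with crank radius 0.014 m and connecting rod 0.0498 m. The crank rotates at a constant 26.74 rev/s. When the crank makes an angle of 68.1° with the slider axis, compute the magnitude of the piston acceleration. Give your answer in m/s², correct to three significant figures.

65.5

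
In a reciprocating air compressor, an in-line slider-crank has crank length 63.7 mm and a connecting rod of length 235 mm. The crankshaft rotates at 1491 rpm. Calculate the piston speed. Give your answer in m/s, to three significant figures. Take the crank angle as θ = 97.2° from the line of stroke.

ω = 2π·1491/60 = 156.1 rad/s
For an in-line slider-crank, x = r cosθ + √(L² − r² sin²θ), so v = −rω sinθ·[1 + r cosθ/√(L² − r² sin²θ)].
With r = 0.0637 m, L = 0.235 m, θ = 97.2°: √(L² − r² sin²θ) = 0.22634 m.
v = −0.0637·156.1·0.99211·[1 + 0.0637·-0.12533/0.22634] = -9.5195 m/s.
|v| = 9.5195 m/s.

9.52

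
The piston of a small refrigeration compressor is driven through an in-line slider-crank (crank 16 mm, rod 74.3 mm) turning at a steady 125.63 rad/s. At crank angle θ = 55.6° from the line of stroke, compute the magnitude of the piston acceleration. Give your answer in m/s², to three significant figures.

123

ω = 125.6 rad/s
x(θ) = r cosθ + √(L² − r² sin²θ); with ω constant, a = ω²·d²x/dθ².
d²x/dθ² = −r cosθ − r²(cos2θ)/√u − r⁴ sin²2θ/(4u^{3/2}),  u = L² − r² sin²θ = 0.0053462 m².
Substituting r = 0.016 m, L = 0.0743 m, θ = 55.6°: d²x/dθ² = -0.0078098 m.
a = ω²·d²x/dθ² = (125.6)²·(-0.0078098) = -123.26 m/s²;  |a| = 123.26 m/s².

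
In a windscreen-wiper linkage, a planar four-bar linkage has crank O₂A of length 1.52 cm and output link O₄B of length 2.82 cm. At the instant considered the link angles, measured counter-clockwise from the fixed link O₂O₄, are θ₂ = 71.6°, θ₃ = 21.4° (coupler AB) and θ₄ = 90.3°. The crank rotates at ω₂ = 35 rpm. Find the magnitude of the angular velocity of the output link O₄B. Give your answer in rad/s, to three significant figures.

1.63

ω₂ = 3.665 rad/s (from 35 rpm).
Differentiating the loop-closure r₂e^{iθ₂}+r₃e^{iθ₃}=r₁+r₄e^{iθ₄} gives r₂ω₂e^{iθ₂}+r₃ω₃e^{iθ₃}=r₄ω₄e^{iθ₄}.
Eliminating the other unknown: ω₄ = r₂ω₂ sin(θ₂−θ₃) / [r₄ sin(θ₄−θ₃)].
Numerator sine = +0.76828; denominator sine = +0.93295.
Result = 0.0152·3.665·(+0.76828) / (0.0282·(+0.93295)) = +1.6269 rad/s; magnitude 1.6269 rad/s.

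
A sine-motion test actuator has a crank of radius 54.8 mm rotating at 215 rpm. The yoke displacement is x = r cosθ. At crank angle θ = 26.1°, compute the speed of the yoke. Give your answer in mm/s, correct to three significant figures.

543

ω = 22.51 rad/s (from 215 rpm).
x = r cosθ ⇒ ẋ = −rω sinθ.
|v| = rω|sinθ| = 0.0548·22.51·|sin 26.1°| = 0.5428 m/s = 542.8 mm/s.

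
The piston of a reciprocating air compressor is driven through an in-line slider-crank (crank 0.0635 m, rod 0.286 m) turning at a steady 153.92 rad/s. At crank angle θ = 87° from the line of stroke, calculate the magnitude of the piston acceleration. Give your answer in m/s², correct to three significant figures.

262

ω = 153.9 rad/s
x(θ) = r cosθ + √(L² − r² sin²θ); with ω constant, a = ω²·d²x/dθ².
d²x/dθ² = −r cosθ − r²(cos2θ)/√u − r⁴ sin²2θ/(4u^{3/2}),  u = L² − r² sin²θ = 0.0777748 m².
Substituting r = 0.0635 m, L = 0.286 m, θ = 87°: d²x/dθ² = +0.011054 m.
a = ω²·d²x/dθ² = (153.9)²·(+0.011054) = +261.89 m/s²;  |a| = 261.89 m/s².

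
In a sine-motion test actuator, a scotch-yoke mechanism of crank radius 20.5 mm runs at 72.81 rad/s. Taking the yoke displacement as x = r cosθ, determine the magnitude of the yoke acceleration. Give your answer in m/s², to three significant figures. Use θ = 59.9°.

ω = 72.81 rad/s
x = r cosθ ⇒ ẍ = −rω² cosθ (ω constant).
|a| = rω²|cosθ| = 0.0205·(72.81)²·|cos 59.9°| = 54.502 m/s².

54.5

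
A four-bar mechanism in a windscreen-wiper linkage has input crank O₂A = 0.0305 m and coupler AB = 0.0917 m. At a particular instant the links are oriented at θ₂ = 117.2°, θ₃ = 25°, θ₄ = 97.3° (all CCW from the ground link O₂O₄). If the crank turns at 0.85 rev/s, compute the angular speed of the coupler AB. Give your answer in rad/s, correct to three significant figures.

0.635

ω₂ = 5.341 rad/s (from 0.85 rev/s).
Differentiating the loop-closure r₂e^{iθ₂}+r₃e^{iθ₃}=r₁+r₄e^{iθ₄} gives r₂ω₂e^{iθ₂}+r₃ω₃e^{iθ₃}=r₄ω₄e^{iθ₄}.
Eliminating the other unknown: ω₃ = r₂ω₂ sin(θ₄−θ₂) / [r₃ sin(θ₃−θ₄)].
Numerator sine = -0.34038; denominator sine = -0.95266.
Result = 0.0305·5.341·(-0.34038) / (0.0917·(-0.95266)) = +0.63468 rad/s; magnitude 0.63468 rad/s.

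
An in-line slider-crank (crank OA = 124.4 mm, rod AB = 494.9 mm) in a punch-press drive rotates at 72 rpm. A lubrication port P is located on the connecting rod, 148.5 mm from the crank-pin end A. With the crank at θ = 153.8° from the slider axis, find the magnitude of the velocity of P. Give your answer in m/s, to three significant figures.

ω = 7.54 rad/s.  Crank-pin speed |V_A| = rω = 0.93795 m/s, perpendicular to OA.
Rod angle: sinφ = −(r/L) sinθ ⇒ φ = -6.372°; ω_rod = −rω cosθ/√(L²−r²sin²θ) = +1.7111 rad/s.
V_P = V_A + ω_rod × AP, with AP = 0.1485 m along the rod.
Components: V_Px = −rω sinθ − a·ω_rod·sinφ = -0.38591 m/s;  V_Py = rω cosθ + a·ω_rod·cosφ = -0.58906 m/s.
|V_P| = √(V_Px² + V_Py²) = 0.70422 m/s.

0.704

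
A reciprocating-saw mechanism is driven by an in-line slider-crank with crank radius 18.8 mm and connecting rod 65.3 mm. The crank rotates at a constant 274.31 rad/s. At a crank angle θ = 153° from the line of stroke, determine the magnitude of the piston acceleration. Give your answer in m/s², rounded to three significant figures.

ω = 274.3 rad/s
x(θ) = r cosθ + √(L² − r² sin²θ); with ω constant, a = ω²·d²x/dθ².
d²x/dθ² = −r cosθ − r²(cos2θ)/√u − r⁴ sin²2θ/(4u^{3/2}),  u = L² − r² sin²θ = 0.00419124 m².
Substituting r = 0.0188 m, L = 0.0653 m, θ = 153°: d²x/dθ² = +0.013467 m.
a = ω²·d²x/dθ² = (274.3)²·(+0.013467) = +1013.3 m/s²;  |a| = 1013.3 m/s².

1010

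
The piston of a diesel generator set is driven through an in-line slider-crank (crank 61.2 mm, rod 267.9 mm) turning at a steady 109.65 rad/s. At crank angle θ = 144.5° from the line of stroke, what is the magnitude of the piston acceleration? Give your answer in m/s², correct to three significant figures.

ω = 109.7 rad/s
x(θ) = r cosθ + √(L² − r² sin²θ); with ω constant, a = ω²·d²x/dθ².
d²x/dθ² = −r cosθ − r²(cos2θ)/√u − r⁴ sin²2θ/(4u^{3/2}),  u = L² − r² sin²θ = 0.0705074 m².
Substituting r = 0.0612 m, L = 0.2679 m, θ = 144.5°: d²x/dθ² = +0.045064 m.
a = ω²·d²x/dθ² = (109.7)²·(+0.045064) = +541.81 m/s²;  |a| = 541.81 m/s².

542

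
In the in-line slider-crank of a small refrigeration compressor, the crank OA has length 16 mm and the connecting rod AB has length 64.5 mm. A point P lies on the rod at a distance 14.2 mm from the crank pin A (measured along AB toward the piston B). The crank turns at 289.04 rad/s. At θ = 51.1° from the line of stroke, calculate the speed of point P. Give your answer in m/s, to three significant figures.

ω = 289 rad/s.  Crank-pin speed |V_A| = rω = 4.6246 m/s, perpendicular to OA.
Rod angle: sinφ = −(r/L) sinθ ⇒ φ = -11.131°; ω_rod = −rω cosθ/√(L²−r²sin²θ) = -45.888 rad/s.
V_P = V_A + ω_rod × AP, with AP = 0.0142 m along the rod.
Components: V_Px = −rω sinθ − a·ω_rod·sinφ = -3.7249 m/s;  V_Py = rω cosθ + a·ω_rod·cosφ = +2.2648 m/s.
|V_P| = √(V_Px² + V_Py²) = 4.3593 m/s.

4.36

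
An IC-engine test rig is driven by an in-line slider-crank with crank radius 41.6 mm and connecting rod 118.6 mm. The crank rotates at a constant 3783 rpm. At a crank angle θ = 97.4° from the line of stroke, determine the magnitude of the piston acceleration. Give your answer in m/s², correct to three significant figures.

ω = 2π·3783/60 = 396.2 rad/s
x(θ) = r cosθ + √(L² − r² sin²θ); with ω constant, a = ω²·d²x/dθ².
d²x/dθ² = −r cosθ − r²(cos2θ)/√u − r⁴ sin²2θ/(4u^{3/2}),  u = L² − r² sin²θ = 0.0123641 m².
Substituting r = 0.0416 m, L = 0.1186 m, θ = 97.4°: d²x/dθ² = +0.020369 m.
a = ω²·d²x/dθ² = (396.2)²·(+0.020369) = +3196.8 m/s²;  |a| = 3196.8 m/s².

3200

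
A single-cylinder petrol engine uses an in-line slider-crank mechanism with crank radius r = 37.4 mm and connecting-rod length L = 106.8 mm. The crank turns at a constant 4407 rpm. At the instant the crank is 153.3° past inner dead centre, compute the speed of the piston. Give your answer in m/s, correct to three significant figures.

ω = 2π·4407/60 = 461.5 rad/s
For an in-line slider-crank, x = r cosθ + √(L² − r² sin²θ), so v = −rω sinθ·[1 + r cosθ/√(L² − r² sin²θ)].
With r = 0.0374 m, L = 0.1068 m, θ = 153.3°: √(L² − r² sin²θ) = 0.10547 m.
v = −0.0374·461.5·0.44932·[1 + 0.0374·-0.89337/0.10547] = -5.2985 m/s.
|v| = 5.2985 m/s.

5.30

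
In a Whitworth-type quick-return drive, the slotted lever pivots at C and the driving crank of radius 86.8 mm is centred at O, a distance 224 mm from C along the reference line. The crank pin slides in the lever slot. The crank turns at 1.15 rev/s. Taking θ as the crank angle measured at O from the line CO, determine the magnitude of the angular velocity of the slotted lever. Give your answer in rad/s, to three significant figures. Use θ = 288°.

ω = 7.226 rad/s (from 1.15 rev/s).
Crank pin A relative to C: A = (d + r cosθ, r sinθ); lever angle φ = atan2(r sinθ, d + r cosθ).
Differentiating tanφ: φ̇ = rω(d cosθ + r)/(d² + r² + 2dr cosθ).
d² + r² + 2dr cosθ = |CA|² = 0.0697268 m²;  d cosθ + r = +0.15602 m.
|ω_lever| = |0.0868·7.226·+0.15602| / 0.0697268 = 1.4034 rad/s.

1.40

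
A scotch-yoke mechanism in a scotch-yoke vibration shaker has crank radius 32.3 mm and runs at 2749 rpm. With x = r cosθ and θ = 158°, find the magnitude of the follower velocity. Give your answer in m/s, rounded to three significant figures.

ω = 287.9 rad/s (from 2749 rpm).
x = r cosθ ⇒ ẋ = −rω sinθ.
|v| = rω|sinθ| = 0.0323·287.9·|sin 158°| = 3.4832 m/s.

3.48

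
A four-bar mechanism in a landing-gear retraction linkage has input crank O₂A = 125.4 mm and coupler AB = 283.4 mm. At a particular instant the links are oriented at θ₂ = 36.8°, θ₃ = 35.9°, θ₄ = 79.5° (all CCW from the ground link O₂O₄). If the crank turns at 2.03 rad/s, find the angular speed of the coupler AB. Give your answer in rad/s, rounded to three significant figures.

ω₂ = 2.03 rad/s
Differentiating the loop-closure r₂e^{iθ₂}+r₃e^{iθ₃}=r₁+r₄e^{iθ₄} gives r₂ω₂e^{iθ₂}+r₃ω₃e^{iθ₃}=r₄ω₄e^{iθ₄}.
Eliminating the other unknown: ω₃ = r₂ω₂ sin(θ₄−θ₂) / [r₃ sin(θ₃−θ₄)].
Numerator sine = +0.67816; denominator sine = -0.68962.
Result = 0.1254·2.03·(+0.67816) / (0.2834·(-0.68962)) = -0.88332 rad/s; magnitude 0.88332 rad/s.

0.883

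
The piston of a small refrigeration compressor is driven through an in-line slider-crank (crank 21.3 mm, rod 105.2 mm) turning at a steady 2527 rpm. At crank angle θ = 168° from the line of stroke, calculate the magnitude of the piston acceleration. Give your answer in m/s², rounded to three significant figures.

ω = 2π·2527/60 = 264.6 rad/s
x(θ) = r cosθ + √(L² − r² sin²θ); with ω constant, a = ω²·d²x/dθ².
d²x/dθ² = −r cosθ − r²(cos2θ)/√u − r⁴ sin²2θ/(4u^{3/2}),  u = L² − r² sin²θ = 0.0110474 m².
Substituting r = 0.0213 m, L = 0.1052 m, θ = 168°: d²x/dθ² = +0.016884 m.
a = ω²·d²x/dθ² = (264.6)²·(+0.016884) = +1182.3 m/s²;  |a| = 1182.3 m/s².

1180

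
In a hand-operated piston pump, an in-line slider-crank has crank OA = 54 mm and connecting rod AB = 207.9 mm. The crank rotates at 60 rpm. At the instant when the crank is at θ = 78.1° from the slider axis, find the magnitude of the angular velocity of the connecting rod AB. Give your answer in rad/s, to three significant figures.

0.348

ω = 6.283 rad/s (converted from 60 rpm).
The rod makes angle φ with the slider axis where L sinφ = r sinθ; differentiating, L cosφ·φ̇ = r ω cosθ.
L cosφ = √(L² − r² sin²θ) = 0.20107 m.
|ω_rod| = r ω |cosθ| / √(L² − r² sin²θ) = 0.054·6.283·0.20620/0.20107 = 0.34795 rad/s.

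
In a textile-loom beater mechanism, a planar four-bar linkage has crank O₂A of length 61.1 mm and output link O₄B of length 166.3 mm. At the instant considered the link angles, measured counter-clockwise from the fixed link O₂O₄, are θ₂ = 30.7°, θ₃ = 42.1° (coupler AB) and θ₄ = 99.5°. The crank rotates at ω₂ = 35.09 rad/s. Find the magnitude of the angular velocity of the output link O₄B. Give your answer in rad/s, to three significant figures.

ω₂ = 35.09 rad/s
Differentiating the loop-closure r₂e^{iθ₂}+r₃e^{iθ₃}=r₁+r₄e^{iθ₄} gives r₂ω₂e^{iθ₂}+r₃ω₃e^{iθ₃}=r₄ω₄e^{iθ₄}.
Eliminating the other unknown: ω₄ = r₂ω₂ sin(θ₂−θ₃) / [r₄ sin(θ₄−θ₃)].
Numerator sine = -0.19766; denominator sine = +0.84245.
Result = 0.0611·35.09·(-0.19766) / (0.1663·(+0.84245)) = -3.0248 rad/s; magnitude 3.0248 rad/s.

3.02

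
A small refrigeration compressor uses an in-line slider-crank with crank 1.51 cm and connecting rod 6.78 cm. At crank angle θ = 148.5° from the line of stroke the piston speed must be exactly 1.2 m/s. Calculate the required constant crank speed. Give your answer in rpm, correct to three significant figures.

1800

For an in-line slider-crank, |v_piston| = rω|sinθ|·[1 + r cosθ/√(L² − r² sin²θ)].
With r = 0.0151 m, L = 0.0678 m, θ = 148.5°: the bracketed kinematic factor |dx/dθ| = 0.0063813 m.
ω = v/|dx/dθ| = 1.2/0.0063813 = 188.05 rad/s.
N = 60ω/(2π) = 1795.8 rpm.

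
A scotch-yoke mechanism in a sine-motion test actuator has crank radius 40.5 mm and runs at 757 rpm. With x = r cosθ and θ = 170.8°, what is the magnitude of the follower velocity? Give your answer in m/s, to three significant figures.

ω = 79.27 rad/s (from 757 rpm).
x = r cosθ ⇒ ẋ = −rω sinθ.
|v| = rω|sinθ| = 0.0405·79.27·|sin 170.8°| = 0.51331 m/s.

0.513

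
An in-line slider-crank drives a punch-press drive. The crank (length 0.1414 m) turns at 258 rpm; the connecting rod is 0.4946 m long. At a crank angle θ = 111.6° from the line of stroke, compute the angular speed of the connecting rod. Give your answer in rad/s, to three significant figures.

ω = 27.02 rad/s (converted from 258 rpm).
The rod makes angle φ with the slider axis where L sinφ = r sinθ; differentiating, L cosφ·φ̇ = r ω cosθ.
L cosφ = √(L² − r² sin²θ) = 0.47681 m.
|ω_rod| = r ω |cosθ| / √(L² − r² sin²θ) = 0.1414·27.02·0.36812/0.47681 = 2.9495 rad/s.

2.95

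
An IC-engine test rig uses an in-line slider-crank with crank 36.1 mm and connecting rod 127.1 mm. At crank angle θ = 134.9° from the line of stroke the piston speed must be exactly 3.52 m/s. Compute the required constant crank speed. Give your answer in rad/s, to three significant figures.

For an in-line slider-crank, |v_piston| = rω|sinθ|·[1 + r cosθ/√(L² − r² sin²θ)].
With r = 0.0361 m, L = 0.1271 m, θ = 134.9°: the bracketed kinematic factor |dx/dθ| = 0.020337 m.
ω = v/|dx/dθ| = 3.52/0.020337 = 173.08 rad/s.

173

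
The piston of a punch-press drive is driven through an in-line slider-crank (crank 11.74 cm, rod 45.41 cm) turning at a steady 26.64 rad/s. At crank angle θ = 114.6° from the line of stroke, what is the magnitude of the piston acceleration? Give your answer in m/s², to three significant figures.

48.9

ω = 26.64 rad/s
x(θ) = r cosθ + √(L² − r² sin²θ); with ω constant, a = ω²·d²x/dθ².
d²x/dθ² = −r cosθ − r²(cos2θ)/√u − r⁴ sin²2θ/(4u^{3/2}),  u = L² − r² sin²θ = 0.194812 m².
Substituting r = 0.1174 m, L = 0.4541 m, θ = 114.6°: d²x/dθ² = +0.068959 m.
a = ω²·d²x/dθ² = (26.64)²·(+0.068959) = +48.94 m/s²;  |a| = 48.94 m/s².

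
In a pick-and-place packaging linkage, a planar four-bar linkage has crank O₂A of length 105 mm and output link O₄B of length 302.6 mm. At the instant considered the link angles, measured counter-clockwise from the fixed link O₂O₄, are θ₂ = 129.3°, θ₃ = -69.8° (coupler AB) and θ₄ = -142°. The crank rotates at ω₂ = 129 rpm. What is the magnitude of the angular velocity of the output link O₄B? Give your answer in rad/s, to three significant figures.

1.61

ω₂ = 13.51 rad/s (from 129 rpm).
Differentiating the loop-closure r₂e^{iθ₂}+r₃e^{iθ₃}=r₁+r₄e^{iθ₄} gives r₂ω₂e^{iθ₂}+r₃ω₃e^{iθ₃}=r₄ω₄e^{iθ₄}.
Eliminating the other unknown: ω₄ = r₂ω₂ sin(θ₂−θ₃) / [r₄ sin(θ₄−θ₃)].
Numerator sine = -0.32722; denominator sine = -0.95213.
Result = 0.105·13.51·(-0.32722) / (0.3026·(-0.95213)) = +1.6109 rad/s; magnitude 1.6109 rad/s.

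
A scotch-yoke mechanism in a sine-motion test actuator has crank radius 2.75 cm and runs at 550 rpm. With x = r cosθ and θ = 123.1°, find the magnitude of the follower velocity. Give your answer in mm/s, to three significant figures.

ω = 57.6 rad/s (from 550 rpm).
x = r cosθ ⇒ ẋ = −rω sinθ.
|v| = rω|sinθ| = 0.0275·57.6·|sin 123.1°| = 1.3269 m/s = 1326.9 mm/s.

1330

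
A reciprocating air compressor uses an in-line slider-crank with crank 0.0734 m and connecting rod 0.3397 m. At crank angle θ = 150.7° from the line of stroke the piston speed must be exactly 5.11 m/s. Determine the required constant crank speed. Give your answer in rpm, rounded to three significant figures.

For an in-line slider-crank, |v_piston| = rω|sinθ|·[1 + r cosθ/√(L² − r² sin²θ)].
With r = 0.0734 m, L = 0.3397 m, θ = 150.7°: the bracketed kinematic factor |dx/dθ| = 0.029114 m.
ω = v/|dx/dθ| = 5.11/0.029114 = 175.52 rad/s.
N = 60ω/(2π) = 1676.1 rpm.

1680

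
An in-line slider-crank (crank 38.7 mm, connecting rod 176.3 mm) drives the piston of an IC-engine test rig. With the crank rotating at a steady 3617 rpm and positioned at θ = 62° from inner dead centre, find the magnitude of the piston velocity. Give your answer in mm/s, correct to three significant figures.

14300

ω = 2π·3617/60 = 378.8 rad/s
For an in-line slider-crank, x = r cosθ + √(L² − r² sin²θ), so v = −rω sinθ·[1 + r cosθ/√(L² − r² sin²θ)].
With r = 0.0387 m, L = 0.1763 m, θ = 62°: √(L² − r² sin²θ) = 0.17296 m.
v = −0.0387·378.8·0.88295·[1 + 0.0387·0.46947/0.17296] = -14.302 m/s.
|v| = 14.302 m/s = 14302 mm/s.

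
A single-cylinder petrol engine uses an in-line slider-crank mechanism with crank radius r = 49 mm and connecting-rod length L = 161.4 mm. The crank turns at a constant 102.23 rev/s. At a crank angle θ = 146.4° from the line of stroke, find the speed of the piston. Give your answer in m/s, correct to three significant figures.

ω = 2π·102 = 642.3 rad/s
For an in-line slider-crank, x = r cosθ + √(L² − r² sin²θ), so v = −rω sinθ·[1 + r cosθ/√(L² − r² sin²θ)].
With r = 0.049 m, L = 0.1614 m, θ = 146.4°: √(L² − r² sin²θ) = 0.15911 m.
v = −0.049·642.3·0.55339·[1 + 0.049·-0.83292/0.15911] = -12.95 m/s.
|v| = 12.95 m/s.

12.9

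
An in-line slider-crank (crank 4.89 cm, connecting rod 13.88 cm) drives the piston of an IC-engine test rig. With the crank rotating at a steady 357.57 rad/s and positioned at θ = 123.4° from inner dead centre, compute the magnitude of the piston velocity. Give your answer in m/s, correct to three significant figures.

ω = 357.6 rad/s
For an in-line slider-crank, x = r cosθ + √(L² − r² sin²θ), so v = −rω sinθ·[1 + r cosθ/√(L² − r² sin²θ)].
With r = 0.0489 m, L = 0.1388 m, θ = 123.4°: √(L² − r² sin²θ) = 0.13266 m.
v = −0.0489·357.6·0.83485·[1 + 0.0489·-0.55048/0.13266] = -11.635 m/s.
|v| = 11.635 m/s.

11.6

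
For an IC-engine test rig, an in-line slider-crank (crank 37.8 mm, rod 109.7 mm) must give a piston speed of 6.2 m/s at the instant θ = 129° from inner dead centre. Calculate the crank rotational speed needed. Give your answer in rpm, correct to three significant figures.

2600

For an in-line slider-crank, |v_piston| = rω|sinθ|·[1 + r cosθ/√(L² − r² sin²θ)].
With r = 0.0378 m, L = 0.1097 m, θ = 129°: the bracketed kinematic factor |dx/dθ| = 0.022764 m.
ω = v/|dx/dθ| = 6.2/0.022764 = 272.35 rad/s.
N = 60ω/(2π) = 2600.8 rpm.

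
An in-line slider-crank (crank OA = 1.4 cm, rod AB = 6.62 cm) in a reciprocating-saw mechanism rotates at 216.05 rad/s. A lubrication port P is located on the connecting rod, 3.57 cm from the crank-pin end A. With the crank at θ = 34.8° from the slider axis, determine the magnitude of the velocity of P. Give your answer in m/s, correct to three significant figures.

2.21

ω = 216.1 rad/s.  Crank-pin speed |V_A| = rω = 3.0247 m/s, perpendicular to OA.
Rod angle: sinφ = −(r/L) sinθ ⇒ φ = -6.932°; ω_rod = −rω cosθ/√(L²−r²sin²θ) = -37.795 rad/s.
V_P = V_A + ω_rod × AP, with AP = 0.0357 m along the rod.
Components: V_Px = −rω sinθ − a·ω_rod·sinφ = -1.8891 m/s;  V_Py = rω cosθ + a·ω_rod·cosφ = +1.1443 m/s.
|V_P| = √(V_Px² + V_Py²) = 2.2086 m/s.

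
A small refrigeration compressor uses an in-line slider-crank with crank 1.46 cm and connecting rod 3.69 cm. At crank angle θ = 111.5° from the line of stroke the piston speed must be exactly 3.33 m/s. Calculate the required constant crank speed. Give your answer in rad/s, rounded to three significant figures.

290

For an in-line slider-crank, |v_piston| = rω|sinθ|·[1 + r cosθ/√(L² − r² sin²θ)].
With r = 0.0146 m, L = 0.0369 m, θ = 111.5°: the bracketed kinematic factor |dx/dθ| = 0.011465 m.
ω = v/|dx/dθ| = 3.33/0.011465 = 290.44 rad/s.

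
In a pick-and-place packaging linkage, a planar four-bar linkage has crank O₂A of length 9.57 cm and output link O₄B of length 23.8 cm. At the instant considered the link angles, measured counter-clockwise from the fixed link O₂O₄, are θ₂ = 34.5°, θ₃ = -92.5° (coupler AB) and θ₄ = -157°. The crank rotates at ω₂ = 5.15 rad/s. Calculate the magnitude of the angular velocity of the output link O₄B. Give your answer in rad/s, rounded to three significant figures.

1.83

ω₂ = 5.15 rad/s
Differentiating the loop-closure r₂e^{iθ₂}+r₃e^{iθ₃}=r₁+r₄e^{iθ₄} gives r₂ω₂e^{iθ₂}+r₃ω₃e^{iθ₃}=r₄ω₄e^{iθ₄}.
Eliminating the other unknown: ω₄ = r₂ω₂ sin(θ₂−θ₃) / [r₄ sin(θ₄−θ₃)].
Numerator sine = +0.79864; denominator sine = -0.90259.
Result = 0.0957·5.15·(+0.79864) / (0.238·(-0.90259)) = -1.8323 rad/s; magnitude 1.8323 rad/s.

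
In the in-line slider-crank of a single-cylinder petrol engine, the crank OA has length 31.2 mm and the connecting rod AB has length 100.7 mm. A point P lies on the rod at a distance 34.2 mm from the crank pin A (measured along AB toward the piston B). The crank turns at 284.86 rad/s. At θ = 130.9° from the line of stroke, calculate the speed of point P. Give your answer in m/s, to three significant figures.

7.33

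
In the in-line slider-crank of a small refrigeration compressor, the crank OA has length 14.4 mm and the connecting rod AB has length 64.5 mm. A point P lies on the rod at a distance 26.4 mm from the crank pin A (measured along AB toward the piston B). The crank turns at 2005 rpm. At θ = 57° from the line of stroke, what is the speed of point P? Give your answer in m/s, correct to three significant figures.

ω = 210 rad/s.  Crank-pin speed |V_A| = rω = 3.0235 m/s, perpendicular to OA.
Rod angle: sinφ = −(r/L) sinθ ⇒ φ = -10.792°; ω_rod = −rω cosθ/√(L²−r²sin²θ) = -25.99 rad/s.
V_P = V_A + ω_rod × AP, with AP = 0.0264 m along the rod.
Components: V_Px = −rω sinθ − a·ω_rod·sinφ = -2.6642 m/s;  V_Py = rω cosθ + a·ω_rod·cosφ = +0.9727 m/s.
|V_P| = √(V_Px² + V_Py²) = 2.8362 m/s.

2.84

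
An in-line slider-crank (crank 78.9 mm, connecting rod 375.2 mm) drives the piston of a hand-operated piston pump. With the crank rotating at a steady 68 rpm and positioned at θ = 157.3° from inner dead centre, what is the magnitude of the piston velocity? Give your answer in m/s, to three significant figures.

0.175

ω = 2π·68/60 = 7.121 rad/s
For an in-line slider-crank, x = r cosθ + √(L² − r² sin²θ), so v = −rω sinθ·[1 + r cosθ/√(L² − r² sin²θ)].
With r = 0.0789 m, L = 0.3752 m, θ = 157.3°: √(L² − r² sin²θ) = 0.37396 m.
v = −0.0789·7.121·0.38591·[1 + 0.0789·-0.92254/0.37396] = -0.17462 m/s.
|v| = 0.17462 m/s.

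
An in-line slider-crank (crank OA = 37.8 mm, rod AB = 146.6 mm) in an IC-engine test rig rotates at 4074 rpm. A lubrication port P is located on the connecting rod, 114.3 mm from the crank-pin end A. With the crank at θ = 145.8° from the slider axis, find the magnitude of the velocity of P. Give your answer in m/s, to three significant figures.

8.09

ω = 426.6 rad/s.  Crank-pin speed |V_A| = rω = 16.127 m/s, perpendicular to OA.
Rod angle: sinφ = −(r/L) sinθ ⇒ φ = -8.333°; ω_rod = −rω cosθ/√(L²−r²sin²θ) = +91.953 rad/s.
V_P = V_A + ω_rod × AP, with AP = 0.1143 m along the rod.
Components: V_Px = −rω sinθ − a·ω_rod·sinφ = -7.5412 m/s;  V_Py = rω cosθ + a·ω_rod·cosφ = -2.9387 m/s.
|V_P| = √(V_Px² + V_Py²) = 8.0936 m/s.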